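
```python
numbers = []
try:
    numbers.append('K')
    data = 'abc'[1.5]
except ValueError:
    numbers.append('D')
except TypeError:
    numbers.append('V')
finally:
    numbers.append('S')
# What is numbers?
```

Step-by-step execution trace:
1. try: `numbers.append('K')` → numbers = ['K'].
2. `data = 'abc'[1.5]` raises TypeError.
3. `except ValueError` does not match TypeError; skipped.
4. `except TypeError` matches → `numbers.append('V')` → numbers = ['K', 'V'].
5. finally always runs: `numbers.append('S')` → numbers = ['K', 'V', 'S'].
Result: ['K', 'V', 'S']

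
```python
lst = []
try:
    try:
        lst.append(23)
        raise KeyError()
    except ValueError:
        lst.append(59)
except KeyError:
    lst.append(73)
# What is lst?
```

Step-by-step execution trace:
1. Inner try: `lst.append(23)` → lst = [23].
2. `raise KeyError()` raises KeyError.
3. Inner `except ValueError` does not match KeyError; exception propagates to outer try.
4. Outer `except KeyError` matches → `lst.append(73)` → lst = [23, 73].
Result: [23, 73]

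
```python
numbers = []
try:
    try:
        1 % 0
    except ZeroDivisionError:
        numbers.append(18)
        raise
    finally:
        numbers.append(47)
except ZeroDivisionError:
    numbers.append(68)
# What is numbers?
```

Step-by-step execution trace:
1. Inner try: `1 % 0` raises ZeroDivisionError.
2. Inner `except ZeroDivisionError` matches → `numbers.append(18)` → numbers = [18].
3. bare `raise` re-raises ZeroDivisionError.
4. Inner `finally` runs during unwinding: `numbers.append(47)` → numbers = [18, 47].
5. Outer `except ZeroDivisionError` matches → `numbers.append(68)` → numbers = [18, 47, 68].
Result: [18, 47, 68]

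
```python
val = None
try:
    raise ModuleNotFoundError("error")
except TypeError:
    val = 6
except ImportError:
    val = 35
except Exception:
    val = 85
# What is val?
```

Step-by-step execution trace:
1. `raise ModuleNotFoundError(...)` raises ModuleNotFoundError.
2. `except TypeError` does not match (ModuleNotFoundError is not a subclass of TypeError); skipped.
3. `except ImportError` matches (ModuleNotFoundError is a subclass of ImportError) → val = 35.
4. `except Exception` is not reached.
Result: 35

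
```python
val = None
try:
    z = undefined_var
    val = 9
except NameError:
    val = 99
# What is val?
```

Step-by-step execution trace:
1. `z = undefined_var` raises NameError.
2. `val = 9` is not reached.
3. `except NameError` matches → val = 99.
Result: 99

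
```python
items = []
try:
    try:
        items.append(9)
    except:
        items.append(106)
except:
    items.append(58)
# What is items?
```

Step-by-step execution trace:
1. Inner try: `items.append(9)` → items = [9]. No exception raised.
2. Inner `except` is skipped.
3. Inner try completes normally; outer `except` is skipped.
Result: [9]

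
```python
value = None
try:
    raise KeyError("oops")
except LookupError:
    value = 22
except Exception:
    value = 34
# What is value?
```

Step-by-step execution trace:
1. `raise KeyError(...)` raises KeyError.
2. `except LookupError` matches (KeyError is a subclass of LookupError) → value = 22.
3. `except Exception` is not reached.
Result: 22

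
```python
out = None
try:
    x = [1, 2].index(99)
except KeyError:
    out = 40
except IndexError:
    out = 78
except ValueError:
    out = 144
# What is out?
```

Step-by-step execution trace:
1. `x = [1, 2].index(99)` raises ValueError.
2. `except KeyError` does not match ValueError; skipped.
3. `except IndexError` does not match ValueError; skipped.
4. `except ValueError` matches → out = 144.
Result: 144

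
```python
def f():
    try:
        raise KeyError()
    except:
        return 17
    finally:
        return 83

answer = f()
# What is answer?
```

Step-by-step execution trace:
1. `f()` enters try: `raise KeyError()` raises KeyError.
2. bare `except` matches → `return 17` sets pending return value 17.
3. Before returning, `finally: return 83` runs and overrides the pending return.
4. f() returns 83 → answer = 83.
Result: 83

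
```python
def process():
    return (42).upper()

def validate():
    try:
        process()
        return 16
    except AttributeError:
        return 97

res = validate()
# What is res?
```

Step-by-step execution trace:
1. `validate()` calls `process()`.
2. `process()` evaluates `(42).upper()`, which raises AttributeError; it propagates to the caller.
3. `return 16` is not reached.
4. `except AttributeError` in validate matches → returns 97.
5. res = 97.
Result: 97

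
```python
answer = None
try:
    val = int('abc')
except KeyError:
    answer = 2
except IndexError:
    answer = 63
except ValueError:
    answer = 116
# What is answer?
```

Step-by-step execution trace:
1. `val = int('abc')` raises ValueError.
2. `except KeyError` does not match ValueError; skipped.
3. `except IndexError` does not match ValueError; skipped.
4. `except ValueError` matches → answer = 116.
Result: 116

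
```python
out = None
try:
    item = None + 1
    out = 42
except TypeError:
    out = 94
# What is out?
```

Step-by-step execution trace:
1. `item = None + 1` raises TypeError.
2. `out = 42` is not reached.
3. `except TypeError` matches → out = 94.
Result: 94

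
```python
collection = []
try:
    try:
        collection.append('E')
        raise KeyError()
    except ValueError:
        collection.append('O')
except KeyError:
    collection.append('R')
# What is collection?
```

Step-by-step execution trace:
1. Inner try: `collection.append('E')` → collection = ['E'].
2. `raise KeyError()` raises KeyError.
3. Inner `except ValueError` does not match KeyError; exception propagates to outer try.
4. Outer `except KeyError` matches → `collection.append('R')` → collection = ['E', 'R'].
Result: ['E', 'R']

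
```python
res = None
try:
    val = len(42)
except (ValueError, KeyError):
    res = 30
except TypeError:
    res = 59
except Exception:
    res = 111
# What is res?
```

Step-by-step execution trace:
1. `val = len(42)` raises TypeError.
2. `except (ValueError, KeyError)` does not match TypeError; skipped.
3. `except TypeError` matches (exact type match) → res = 59.
4. `except Exception` is not reached.
Result: 59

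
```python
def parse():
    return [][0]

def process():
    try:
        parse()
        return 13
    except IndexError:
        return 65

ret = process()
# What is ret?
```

Step-by-step execution trace:
1. `process()` calls `parse()`.
2. `parse()` evaluates `[][0]`, which raises IndexError; it propagates to the caller.
3. `return 13` is not reached.
4. `except IndexError` in process matches → returns 65.
5. ret = 65.
Result: 65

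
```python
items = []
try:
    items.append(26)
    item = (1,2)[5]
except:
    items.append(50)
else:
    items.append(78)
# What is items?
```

Step-by-step execution trace:
1. try: `items.append(26)` → items = [26].
2. `item = (1,2)[5]` raises IndexError.
3. bare `except` matches → `items.append(50)` → items = [26, 50].
4. `else` is skipped (an exception was raised).
Result: [26, 50]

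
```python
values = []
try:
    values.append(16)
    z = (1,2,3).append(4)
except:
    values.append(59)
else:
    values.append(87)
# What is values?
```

Step-by-step execution trace:
1. try: `values.append(16)` → values = [16].
2. `z = (1,2,3).append(4)` raises AttributeError.
3. bare `except` matches → `values.append(59)` → values = [16, 59].
4. `else` is skipped (an exception was raised).
Result: [16, 59]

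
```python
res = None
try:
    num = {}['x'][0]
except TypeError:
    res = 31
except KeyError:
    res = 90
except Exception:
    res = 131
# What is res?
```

Step-by-step execution trace:
1. `num = {}['x'][0]` raises KeyError.
2. `except TypeError` does not match KeyError; skipped.
3. `except KeyError` matches → res = 90.
4. Remaining except clauses are skipped.
Result: 90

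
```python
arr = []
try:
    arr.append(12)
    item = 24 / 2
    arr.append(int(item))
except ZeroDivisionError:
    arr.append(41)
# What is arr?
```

Step-by-step execution trace:
1. try: `arr.append(12)` → arr = [12].
2. `item = 24 / 2` → item = 12.0. No exception raised.
3. `arr.append(int(item))` → arr = [12, 12].
4. `except ZeroDivisionError` is skipped (no exception was raised).
Result: [12, 12]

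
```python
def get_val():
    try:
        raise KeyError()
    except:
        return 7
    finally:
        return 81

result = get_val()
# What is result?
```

Step-by-step execution trace:
1. `get_val()` enters try: `raise KeyError()` raises KeyError.
2. bare `except` matches → `return 7` sets pending return value 7.
3. Before returning, `finally: return 81` runs and overrides the pending return.
4. get_val() returns 81 → result = 81.
Result: 81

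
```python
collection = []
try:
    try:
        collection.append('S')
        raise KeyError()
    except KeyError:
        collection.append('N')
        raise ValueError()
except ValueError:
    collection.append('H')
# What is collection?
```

Step-by-step execution trace:
1. Inner try: `collection.append('S')` → collection = ['S'].
2. `raise KeyError()` raises KeyError.
3. Inner `except KeyError` matches → `collection.append('N')` → collection = ['S', 'N'].
4. `raise ValueError()` raises ValueError; propagates to outer try.
5. Outer `except ValueError` matches → `collection.append('H')` → collection = ['S', 'N', 'H'].
Result: ['S', 'N', 'H']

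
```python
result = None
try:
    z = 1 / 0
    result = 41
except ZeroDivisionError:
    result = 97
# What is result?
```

Step-by-step execution trace:
1. `z = 1 / 0` raises ZeroDivisionError.
2. `result = 41` is not reached.
3. `except ZeroDivisionError` matches → result = 97.
Result: 97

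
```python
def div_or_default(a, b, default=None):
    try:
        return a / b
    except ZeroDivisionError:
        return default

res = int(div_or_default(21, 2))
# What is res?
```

Step-by-step execution trace:
1. `div_or_default(21, 2)` enters try: `return 21 / 2` → returns 10.5. No exception raised.
2. `except ZeroDivisionError` is skipped.
3. `int(10.5)` → 10 → res = 10.
Result: 10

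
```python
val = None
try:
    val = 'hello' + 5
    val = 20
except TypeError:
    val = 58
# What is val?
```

Step-by-step execution trace:
1. `val = 'hello' + 5` raises TypeError.
2. `val = 20` is not reached.
3. `except TypeError` matches → val = 58.
Result: 58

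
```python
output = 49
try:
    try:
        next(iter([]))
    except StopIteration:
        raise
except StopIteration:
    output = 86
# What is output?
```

Step-by-step execution trace:
1. Inner try: `next(iter([]))` raises StopIteration.
2. Inner `except StopIteration` matches; bare `raise` re-raises the same StopIteration.
3. Outer `except StopIteration` matches → output = 86.
Result: 86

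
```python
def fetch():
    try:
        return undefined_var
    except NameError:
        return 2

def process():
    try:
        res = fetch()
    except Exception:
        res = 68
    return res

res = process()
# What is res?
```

Step-by-step execution trace:
1. `process()` calls `fetch()`.
2. In fetch: `undefined_var` raises NameError; `except NameError` catches it → returns 2.
3. In process: `res = fetch()` → res = 2. No exception reaches process.
4. `except Exception` is skipped; process returns 2.
5. res = 2.
Result: 2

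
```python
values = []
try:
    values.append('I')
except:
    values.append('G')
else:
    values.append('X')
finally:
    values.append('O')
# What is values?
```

Step-by-step execution trace:
1. try: `values.append('I')` → values = ['I']. No exception raised.
2. `except` is skipped.
3. `else` runs: `values.append('X')` → values = ['I', 'X'].
4. `finally` always runs: `values.append('O')` → values = ['I', 'X', 'O'].
Result: ['I', 'X', 'O']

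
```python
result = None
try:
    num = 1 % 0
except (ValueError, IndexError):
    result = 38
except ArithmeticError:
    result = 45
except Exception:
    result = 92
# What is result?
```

Step-by-step execution trace:
1. `num = 1 % 0` raises ZeroDivisionError.
2. `except (ValueError, IndexError)` does not match ZeroDivisionError; skipped.
3. `except ArithmeticError` matches (ZeroDivisionError is a subclass of ArithmeticError) → result = 45.
4. `except Exception` is not reached.
Result: 45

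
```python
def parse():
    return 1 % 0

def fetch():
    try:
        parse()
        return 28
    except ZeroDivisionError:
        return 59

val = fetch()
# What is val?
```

Step-by-step execution trace:
1. `fetch()` calls `parse()`.
2. `parse()` evaluates `1 % 0`, which raises ZeroDivisionError; it propagates to the caller.
3. `return 28` is not reached.
4. `except ZeroDivisionError` in fetch matches → returns 59.
5. val = 59.
Result: 59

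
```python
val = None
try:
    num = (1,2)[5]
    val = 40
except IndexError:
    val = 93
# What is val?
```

Step-by-step execution trace:
1. `num = (1,2)[5]` raises IndexError.
2. `val = 40` is not reached.
3. `except IndexError` matches → val = 93.
Result: 93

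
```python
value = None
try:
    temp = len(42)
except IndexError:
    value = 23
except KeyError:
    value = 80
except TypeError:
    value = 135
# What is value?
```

Step-by-step execution trace:
1. `temp = len(42)` raises TypeError.
2. `except IndexError` does not match TypeError; skipped.
3. `except KeyError` does not match TypeError; skipped.
4. `except TypeError` matches → value = 135.
Result: 135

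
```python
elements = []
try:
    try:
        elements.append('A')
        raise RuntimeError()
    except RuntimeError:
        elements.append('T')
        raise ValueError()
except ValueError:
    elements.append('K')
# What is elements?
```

Step-by-step execution trace:
1. Inner try: `elements.append('A')` → elements = ['A'].
2. `raise RuntimeError()` raises RuntimeError.
3. Inner `except RuntimeError` matches → `elements.append('T')` → elements = ['A', 'T'].
4. `raise ValueError()` raises ValueError; propagates to outer try.
5. Outer `except ValueError` matches → `elements.append('K')` → elements = ['A', 'T', 'K'].
Result: ['A', 'T', 'K']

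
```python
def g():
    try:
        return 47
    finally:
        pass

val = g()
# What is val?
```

Step-by-step execution trace:
1. `g()` enters try: `return 47` sets pending return value 47.
2. Before returning, `finally: pass` runs (no effect).
3. g() returns 47 → val = 47.
Result: 47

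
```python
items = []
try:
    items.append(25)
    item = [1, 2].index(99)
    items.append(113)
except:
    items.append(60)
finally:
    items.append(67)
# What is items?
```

Step-by-step execution trace:
1. try: `items.append(25)` → items = [25].
2. `item = [1, 2].index(99)` raises ValueError; `items.append(113)` is not reached.
3. bare `except` matches → `items.append(60)` → items = [25, 60].
4. finally always runs: `items.append(67)` → items = [25, 60, 67].
Result: [25, 60, 67]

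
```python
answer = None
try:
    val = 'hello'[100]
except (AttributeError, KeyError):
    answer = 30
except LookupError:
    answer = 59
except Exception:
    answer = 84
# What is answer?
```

Step-by-step execution trace:
1. `val = 'hello'[100]` raises IndexError.
2. `except (AttributeError, KeyError)` does not match IndexError; skipped.
3. `except LookupError` matches (IndexError is a subclass of LookupError) → answer = 59.
4. `except Exception` is not reached.
Result: 59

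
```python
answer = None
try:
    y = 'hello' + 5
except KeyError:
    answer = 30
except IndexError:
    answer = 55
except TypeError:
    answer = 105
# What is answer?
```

Step-by-step execution trace:
1. `y = 'hello' + 5` raises TypeError.
2. `except KeyError` does not match TypeError; skipped.
3. `except IndexError` does not match TypeError; skipped.
4. `except TypeError` matches → answer = 105.
Result: 105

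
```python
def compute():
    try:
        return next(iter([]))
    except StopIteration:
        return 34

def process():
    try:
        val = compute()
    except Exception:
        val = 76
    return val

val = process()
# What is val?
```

Step-by-step execution trace:
1. `process()` calls `compute()`.
2. In compute: `next(iter([]))` raises StopIteration; `except StopIteration` catches it → returns 34.
3. In process: `val = compute()` → val = 34. No exception reaches process.
4. `except Exception` is skipped; process returns 34.
5. val = 34.
Result: 34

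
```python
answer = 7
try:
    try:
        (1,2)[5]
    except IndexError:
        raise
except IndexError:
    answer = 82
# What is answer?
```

Step-by-step execution trace:
1. Inner try: `(1,2)[5]` raises IndexError.
2. Inner `except IndexError` matches; bare `raise` re-raises the same IndexError.
3. Outer `except IndexError` matches → answer = 82.
Result: 82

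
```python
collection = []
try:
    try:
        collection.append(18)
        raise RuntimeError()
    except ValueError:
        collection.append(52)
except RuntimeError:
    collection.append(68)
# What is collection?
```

Step-by-step execution trace:
1. Inner try: `collection.append(18)` → collection = [18].
2. `raise RuntimeError()` raises RuntimeError.
3. Inner `except ValueError` does not match RuntimeError; exception propagates to outer try.
4. Outer `except RuntimeError` matches → `collection.append(68)` → collection = [18, 68].
Result: [18, 68]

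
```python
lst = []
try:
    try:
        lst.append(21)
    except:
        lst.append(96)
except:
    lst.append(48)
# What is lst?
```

Step-by-step execution trace:
1. Inner try: `lst.append(21)` → lst = [21]. No exception raised.
2. Inner `except` is skipped.
3. Inner try completes normally; outer `except` is skipped.
Result: [21]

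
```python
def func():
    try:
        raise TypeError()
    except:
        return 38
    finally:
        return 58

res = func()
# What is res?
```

Step-by-step execution trace:
1. `func()` enters try: `raise TypeError()` raises TypeError.
2. bare `except` matches → `return 38` sets pending return value 38.
3. Before returning, `finally: return 58` runs and overrides the pending return.
4. func() returns 58 → res = 58.
Result: 58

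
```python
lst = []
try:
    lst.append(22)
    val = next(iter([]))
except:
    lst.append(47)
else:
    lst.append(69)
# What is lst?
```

Step-by-step execution trace:
1. try: `lst.append(22)` → lst = [22].
2. `val = next(iter([]))` raises StopIteration.
3. bare `except` matches → `lst.append(47)` → lst = [22, 47].
4. `else` is skipped (an exception was raised).
Result: [22, 47]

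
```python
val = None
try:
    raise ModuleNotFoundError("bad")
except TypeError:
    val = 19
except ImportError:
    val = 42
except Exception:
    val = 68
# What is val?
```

Step-by-step execution trace:
1. `raise ModuleNotFoundError(...)` raises ModuleNotFoundError.
2. `except TypeError` does not match (ModuleNotFoundError is not a subclass of TypeError); skipped.
3. `except ImportError` matches (ModuleNotFoundError is a subclass of ImportError) → val = 42.
4. `except Exception` is not reached.
Result: 42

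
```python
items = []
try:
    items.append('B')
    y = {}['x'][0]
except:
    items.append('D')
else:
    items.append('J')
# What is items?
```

Step-by-step execution trace:
1. try: `items.append('B')` → items = ['B'].
2. `y = {}['x'][0]` raises KeyError.
3. bare `except` matches → `items.append('D')` → items = ['B', 'D'].
4. `else` is skipped (an exception was raised).
Result: ['B', 'D']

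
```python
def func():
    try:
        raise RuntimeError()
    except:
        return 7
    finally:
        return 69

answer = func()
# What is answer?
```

Step-by-step execution trace:
1. `func()` enters try: `raise RuntimeError()` raises RuntimeError.
2. bare `except` matches → `return 7` sets pending return value 7.
3. Before returning, `finally: return 69` runs and overrides the pending return.
4. func() returns 69 → answer = 69.
Result: 69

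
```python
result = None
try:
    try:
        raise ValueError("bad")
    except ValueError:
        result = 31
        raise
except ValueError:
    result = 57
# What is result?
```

Step-by-step execution trace:
1. Inner try: `raise ValueError("bad")` raises ValueError.
2. Inner `except ValueError` matches → result = 31.
3. bare `raise` re-raises the same ValueError.
4. Outer `except ValueError` matches → result = 57.
Result: 57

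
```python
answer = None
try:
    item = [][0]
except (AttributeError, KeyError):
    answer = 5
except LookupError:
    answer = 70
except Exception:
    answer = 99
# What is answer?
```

Step-by-step execution trace:
1. `item = [][0]` raises IndexError.
2. `except (AttributeError, KeyError)` does not match IndexError; skipped.
3. `except LookupError` matches (IndexError is a subclass of LookupError) → answer = 70.
4. `except Exception` is not reached.
Result: 70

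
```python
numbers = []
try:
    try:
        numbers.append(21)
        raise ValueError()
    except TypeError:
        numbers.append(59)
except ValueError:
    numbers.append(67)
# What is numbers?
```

Step-by-step execution trace:
1. Inner try: `numbers.append(21)` → numbers = [21].
2. `raise ValueError()` raises ValueError.
3. Inner `except TypeError` does not match ValueError; exception propagates to outer try.
4. Outer `except ValueError` matches → `numbers.append(67)` → numbers = [21, 67].
Result: [21, 67]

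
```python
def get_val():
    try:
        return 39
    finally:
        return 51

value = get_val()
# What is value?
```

Step-by-step execution trace:
1. `get_val()` enters try: `return 39` sets pending return value 39.
2. Before returning, `finally: return 51` runs and overrides the pending return.
3. get_val() returns 51 → value = 51.
Result: 51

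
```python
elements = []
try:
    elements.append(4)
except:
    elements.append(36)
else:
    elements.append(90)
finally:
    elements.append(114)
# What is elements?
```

Step-by-step execution trace:
1. try: `elements.append(4)` → elements = [4]. No exception raised.
2. `except` is skipped.
3. `else` runs: `elements.append(90)` → elements = [4, 90].
4. `finally` always runs: `elements.append(114)` → elements = [4, 90, 114].
Result: [4, 90, 114]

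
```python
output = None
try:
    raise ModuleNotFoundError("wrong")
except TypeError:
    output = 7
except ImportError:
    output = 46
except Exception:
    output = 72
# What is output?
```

Step-by-step execution trace:
1. `raise ModuleNotFoundError(...)` raises ModuleNotFoundError.
2. `except TypeError` does not match (ModuleNotFoundError is not a subclass of TypeError); skipped.
3. `except ImportError` matches (ModuleNotFoundError is a subclass of ImportError) → output = 46.
4. `except Exception` is not reached.
Result: 46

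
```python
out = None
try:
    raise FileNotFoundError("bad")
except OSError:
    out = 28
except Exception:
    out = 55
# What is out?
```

Step-by-step execution trace:
1. `raise FileNotFoundError(...)` raises FileNotFoundError.
2. `except OSError` matches (FileNotFoundError is a subclass of OSError) → out = 28.
3. `except Exception` is not reached.
Result: 28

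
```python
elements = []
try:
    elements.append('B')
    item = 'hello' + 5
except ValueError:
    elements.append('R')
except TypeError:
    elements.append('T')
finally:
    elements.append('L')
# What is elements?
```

Step-by-step execution trace:
1. try: `elements.append('B')` → elements = ['B'].
2. `item = 'hello' + 5` raises TypeError.
3. `except ValueError` does not match TypeError; skipped.
4. `except TypeError` matches → `elements.append('T')` → elements = ['B', 'T'].
5. finally always runs: `elements.append('L')` → elements = ['B', 'T', 'L'].
Result: ['B', 'T', 'L']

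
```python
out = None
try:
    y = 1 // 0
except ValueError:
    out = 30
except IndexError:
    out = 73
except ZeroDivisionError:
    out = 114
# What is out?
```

Step-by-step execution trace:
1. `y = 1 // 0` raises ZeroDivisionError.
2. `except ValueError` does not match ZeroDivisionError; skipped.
3. `except IndexError` does not match ZeroDivisionError; skipped.
4. `except ZeroDivisionError` matches → out = 114.
Result: 114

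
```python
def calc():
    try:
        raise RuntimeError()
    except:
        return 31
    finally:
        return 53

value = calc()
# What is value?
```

Step-by-step execution trace:
1. `calc()` enters try: `raise RuntimeError()` raises RuntimeError.
2. bare `except` matches → `return 31` sets pending return value 31.
3. Before returning, `finally: return 53` runs and overrides the pending return.
4. calc() returns 53 → value = 53.
Result: 53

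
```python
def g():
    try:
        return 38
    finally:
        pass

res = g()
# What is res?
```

Step-by-step execution trace:
1. `g()` enters try: `return 38` sets pending return value 38.
2. Before returning, `finally: pass` runs (no effect).
3. g() returns 38 → res = 38.
Result: 38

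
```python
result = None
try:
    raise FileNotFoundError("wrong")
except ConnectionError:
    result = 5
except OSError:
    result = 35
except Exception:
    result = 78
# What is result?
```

Step-by-step execution trace:
1. `raise FileNotFoundError(...)` raises FileNotFoundError.
2. `except ConnectionError` does not match (FileNotFoundError is not a subclass of ConnectionError); skipped.
3. `except OSError` matches (FileNotFoundError is a subclass of OSError) → result = 35.
4. `except Exception` is not reached.
Result: 35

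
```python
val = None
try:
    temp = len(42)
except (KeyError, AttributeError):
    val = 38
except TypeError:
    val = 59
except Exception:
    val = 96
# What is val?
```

Step-by-step execution trace:
1. `temp = len(42)` raises TypeError.
2. `except (KeyError, AttributeError)` does not match TypeError; skipped.
3. `except TypeError` matches (exact type match) → val = 59.
4. `except Exception` is not reached.
Result: 59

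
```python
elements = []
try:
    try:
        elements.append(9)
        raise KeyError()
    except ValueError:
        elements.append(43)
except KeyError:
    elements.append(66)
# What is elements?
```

Step-by-step execution trace:
1. Inner try: `elements.append(9)` → elements = [9].
2. `raise KeyError()` raises KeyError.
3. Inner `except ValueError` does not match KeyError; exception propagates to outer try.
4. Outer `except KeyError` matches → `elements.append(66)` → elements = [9, 66].
Result: [9, 66]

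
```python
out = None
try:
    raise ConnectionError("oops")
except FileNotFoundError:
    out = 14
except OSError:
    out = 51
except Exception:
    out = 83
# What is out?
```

Step-by-step execution trace:
1. `raise ConnectionError(...)` raises ConnectionError.
2. `except FileNotFoundError` does not match (ConnectionError is not a subclass of FileNotFoundError); skipped.
3. `except OSError` matches (ConnectionError is a subclass of OSError) → out = 51.
4. `except Exception` is not reached.
Result: 51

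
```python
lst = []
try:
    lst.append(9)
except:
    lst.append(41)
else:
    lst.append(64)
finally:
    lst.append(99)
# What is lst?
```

Step-by-step execution trace:
1. try: `lst.append(9)` → lst = [9]. No exception raised.
2. `except` is skipped.
3. `else` runs: `lst.append(64)` → lst = [9, 64].
4. `finally` always runs: `lst.append(99)` → lst = [9, 64, 99].
Result: [9, 64, 99]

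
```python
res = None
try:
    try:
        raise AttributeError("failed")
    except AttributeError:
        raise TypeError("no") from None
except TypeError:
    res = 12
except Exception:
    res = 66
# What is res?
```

Step-by-step execution trace:
1. Inner try raises AttributeError; inner `except AttributeError` catches it.
2. `raise TypeError(...) from None` raises TypeError (from None suppresses __context__, but the active exception is still TypeError).
3. Outer `except TypeError` matches → res = 12.
4. `except Exception` is not reached.
Result: 12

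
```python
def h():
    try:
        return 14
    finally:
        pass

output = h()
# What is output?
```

Step-by-step execution trace:
1. `h()` enters try: `return 14` sets pending return value 14.
2. Before returning, `finally: pass` runs (no effect).
3. h() returns 14 → output = 14.
Result: 14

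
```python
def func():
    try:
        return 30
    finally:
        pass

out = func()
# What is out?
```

Step-by-step execution trace:
1. `func()` enters try: `return 30` sets pending return value 30.
2. Before returning, `finally: pass` runs (no effect).
3. func() returns 30 → out = 30.
Result: 30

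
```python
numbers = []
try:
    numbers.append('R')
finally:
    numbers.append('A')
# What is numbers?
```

Step-by-step execution trace:
1. try: `numbers.append('R')` → numbers = ['R'].
2. The try body completes without raising.
3. finally always runs: `numbers.append('A')` → numbers = ['R', 'A'].
Result: ['R', 'A']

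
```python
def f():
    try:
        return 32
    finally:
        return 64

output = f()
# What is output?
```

Step-by-step execution trace:
1. `f()` enters try: `return 32` sets pending return value 32.
2. Before returning, `finally: return 64` runs and overrides the pending return.
3. f() returns 64 → output = 64.
Result: 64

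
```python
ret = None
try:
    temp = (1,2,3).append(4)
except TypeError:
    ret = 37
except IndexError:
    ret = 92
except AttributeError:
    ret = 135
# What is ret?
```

Step-by-step execution trace:
1. `temp = (1,2,3).append(4)` raises AttributeError.
2. `except TypeError` does not match AttributeError; skipped.
3. `except IndexError` does not match AttributeError; skipped.
4. `except AttributeError` matches → ret = 135.
Result: 135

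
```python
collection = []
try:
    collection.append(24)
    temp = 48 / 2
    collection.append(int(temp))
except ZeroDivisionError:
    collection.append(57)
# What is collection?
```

Step-by-step execution trace:
1. try: `collection.append(24)` → collection = [24].
2. `temp = 48 / 2` → temp = 24.0. No exception raised.
3. `collection.append(int(temp))` → collection = [24, 24].
4. `except ZeroDivisionError` is skipped (no exception was raised).
Result: [24, 24]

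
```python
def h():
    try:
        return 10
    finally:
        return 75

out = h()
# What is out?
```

Step-by-step execution trace:
1. `h()` enters try: `return 10` sets pending return value 10.
2. Before returning, `finally: return 75` runs and overrides the pending return.
3. h() returns 75 → out = 75.
Result: 75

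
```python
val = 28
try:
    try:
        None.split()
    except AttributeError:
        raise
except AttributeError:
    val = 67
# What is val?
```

Step-by-step execution trace:
1. Inner try: `None.split()` raises AttributeError.
2. Inner `except AttributeError` matches; bare `raise` re-raises the same AttributeError.
3. Outer `except AttributeError` matches → val = 67.
Result: 67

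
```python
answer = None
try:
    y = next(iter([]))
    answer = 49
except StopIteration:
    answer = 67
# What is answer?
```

Step-by-step execution trace:
1. `y = next(iter([]))` raises StopIteration.
2. `answer = 49` is not reached.
3. `except StopIteration` matches → answer = 67.
Result: 67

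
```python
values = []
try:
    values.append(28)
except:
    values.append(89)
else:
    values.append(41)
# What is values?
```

Step-by-step execution trace:
1. try: `values.append(28)` → values = [28]. No exception raised.
2. `except` is skipped.
3. `else` runs (try completed without exception): `values.append(41)` → values = [28, 41].
Result: [28, 41]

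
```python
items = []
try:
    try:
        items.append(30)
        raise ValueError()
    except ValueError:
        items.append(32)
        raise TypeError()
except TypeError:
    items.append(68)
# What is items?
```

Step-by-step execution trace:
1. Inner try: `items.append(30)` → items = [30].
2. `raise ValueError()` raises ValueError.
3. Inner `except ValueError` matches → `items.append(32)` → items = [30, 32].
4. `raise TypeError()` raises TypeError; propagates to outer try.
5. Outer `except TypeError` matches → `items.append(68)` → items = [30, 32, 68].
Result: [30, 32, 68]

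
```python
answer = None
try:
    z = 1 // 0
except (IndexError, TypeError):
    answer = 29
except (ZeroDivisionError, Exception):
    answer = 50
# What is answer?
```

Step-by-step execution trace:
1. `z = 1 // 0` raises ZeroDivisionError.
2. `except (IndexError, TypeError)` does not match ZeroDivisionError; skipped.
3. `except (ZeroDivisionError, Exception)` matches (ZeroDivisionError is in the tuple) → answer = 50.
Result: 50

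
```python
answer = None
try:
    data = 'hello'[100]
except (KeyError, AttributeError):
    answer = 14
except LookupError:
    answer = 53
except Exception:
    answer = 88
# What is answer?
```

Step-by-step execution trace:
1. `data = 'hello'[100]` raises IndexError.
2. `except (KeyError, AttributeError)` does not match IndexError; skipped.
3. `except LookupError` matches (IndexError is a subclass of LookupError) → answer = 53.
4. `except Exception` is not reached.
Result: 53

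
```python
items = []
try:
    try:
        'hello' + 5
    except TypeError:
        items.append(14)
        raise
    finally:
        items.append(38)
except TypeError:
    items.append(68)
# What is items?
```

Step-by-step execution trace:
1. Inner try: `'hello' + 5` raises TypeError.
2. Inner `except TypeError` matches → `items.append(14)` → items = [14].
3. bare `raise` re-raises TypeError.
4. Inner `finally` runs during unwinding: `items.append(38)` → items = [14, 38].
5. Outer `except TypeError` matches → `items.append(68)` → items = [14, 38, 68].
Result: [14, 38, 68]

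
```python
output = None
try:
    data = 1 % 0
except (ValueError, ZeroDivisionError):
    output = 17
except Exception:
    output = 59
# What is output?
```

Step-by-step execution trace:
1. `data = 1 % 0` raises ZeroDivisionError.
2. `except (ValueError, ZeroDivisionError)` matches (ZeroDivisionError is in the tuple) → output = 17.
3. `except Exception` is not reached.
Result: 17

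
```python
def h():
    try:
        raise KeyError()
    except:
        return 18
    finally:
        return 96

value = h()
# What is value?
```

Step-by-step execution trace:
1. `h()` enters try: `raise KeyError()` raises KeyError.
2. bare `except` matches → `return 18` sets pending return value 18.
3. Before returning, `finally: return 96` runs and overrides the pending return.
4. h() returns 96 → value = 96.
Result: 96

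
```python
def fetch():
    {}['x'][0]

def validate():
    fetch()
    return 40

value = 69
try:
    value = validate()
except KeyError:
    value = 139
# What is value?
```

Step-by-step execution trace:
1. value starts at 69.
2. try: `validate()` calls `fetch()`.
3. `fetch()` evaluates `{}['x'][0]`, which raises KeyError; it propagates through validate (uncaught).
4. `return 40` in validate is not reached; the assignment to value does not complete.
5. `except KeyError` matches → value = 139.
Result: 139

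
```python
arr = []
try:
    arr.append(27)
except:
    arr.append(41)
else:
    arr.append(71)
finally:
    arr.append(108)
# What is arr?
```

Step-by-step execution trace:
1. try: `arr.append(27)` → arr = [27]. No exception raised.
2. `except` is skipped.
3. `else` runs: `arr.append(71)` → arr = [27, 71].
4. `finally` always runs: `arr.append(108)` → arr = [27, 71, 108].
Result: [27, 71, 108]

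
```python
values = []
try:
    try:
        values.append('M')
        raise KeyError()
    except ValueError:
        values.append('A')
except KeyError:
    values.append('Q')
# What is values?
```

Step-by-step execution trace:
1. Inner try: `values.append('M')` → values = ['M'].
2. `raise KeyError()` raises KeyError.
3. Inner `except ValueError` does not match KeyError; exception propagates to outer try.
4. Outer `except KeyError` matches → `values.append('Q')` → values = ['M', 'Q'].
Result: ['M', 'Q']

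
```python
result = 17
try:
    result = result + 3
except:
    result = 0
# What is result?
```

Step-by-step execution trace:
1. result starts at 17.
2. try: `result = result + 3` → result = 20. No exception raised.
3. `except` is skipped.
Result: 20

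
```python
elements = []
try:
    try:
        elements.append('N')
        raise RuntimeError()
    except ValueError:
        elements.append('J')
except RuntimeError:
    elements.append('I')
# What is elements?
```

Step-by-step execution trace:
1. Inner try: `elements.append('N')` → elements = ['N'].
2. `raise RuntimeError()` raises RuntimeError.
3. Inner `except ValueError` does not match RuntimeError; exception propagates to outer try.
4. Outer `except RuntimeError` matches → `elements.append('I')` → elements = ['N', 'I'].
Result: ['N', 'I']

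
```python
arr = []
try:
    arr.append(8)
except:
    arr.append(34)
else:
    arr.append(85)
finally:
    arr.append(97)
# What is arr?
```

Step-by-step execution trace:
1. try: `arr.append(8)` → arr = [8]. No exception raised.
2. `except` is skipped.
3. `else` runs: `arr.append(85)` → arr = [8, 85].
4. `finally` always runs: `arr.append(97)` → arr = [8, 85, 97].
Result: [8, 85, 97]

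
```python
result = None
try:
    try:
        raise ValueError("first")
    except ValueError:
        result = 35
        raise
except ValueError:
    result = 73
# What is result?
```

Step-by-step execution trace:
1. Inner try: `raise ValueError("first")` raises ValueError.
2. Inner `except ValueError` matches → result = 35.
3. bare `raise` re-raises the same ValueError.
4. Outer `except ValueError` matches → result = 73.
Result: 73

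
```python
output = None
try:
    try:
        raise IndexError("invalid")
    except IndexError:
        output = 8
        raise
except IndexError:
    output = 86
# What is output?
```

Step-by-step execution trace:
1. Inner try: `raise IndexError("invalid")` raises IndexError.
2. Inner `except IndexError` matches → output = 8.
3. bare `raise` re-raises the same IndexError.
4. Outer `except IndexError` matches → output = 86.
Result: 86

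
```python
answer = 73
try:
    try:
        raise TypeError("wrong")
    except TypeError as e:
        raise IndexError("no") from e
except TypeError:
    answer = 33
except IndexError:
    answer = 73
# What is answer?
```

Step-by-step execution trace:
1. Inner try raises TypeError; inner `except TypeError as e` catches it.
2. `raise IndexError(...) from e` raises IndexError (TypeError is attached as __cause__, but only IndexError is active).
3. Outer `except TypeError` does not match IndexError; skipped.
4. Outer `except IndexError` matches → answer = 73.
Result: 73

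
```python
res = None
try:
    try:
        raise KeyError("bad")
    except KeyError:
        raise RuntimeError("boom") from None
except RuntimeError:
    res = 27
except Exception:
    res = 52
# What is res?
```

Step-by-step execution trace:
1. Inner try raises KeyError; inner `except KeyError` catches it.
2. `raise RuntimeError(...) from None` raises RuntimeError (from None suppresses __context__, but the active exception is still RuntimeError).
3. Outer `except RuntimeError` matches → res = 27.
4. `except Exception` is not reached.
Result: 27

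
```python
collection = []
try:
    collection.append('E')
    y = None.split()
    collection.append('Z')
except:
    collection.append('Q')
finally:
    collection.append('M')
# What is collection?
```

Step-by-step execution trace:
1. try: `collection.append('E')` → collection = ['E'].
2. `y = None.split()` raises AttributeError; `collection.append('Z')` is not reached.
3. bare `except` matches → `collection.append('Q')` → collection = ['E', 'Q'].
4. finally always runs: `collection.append('M')` → collection = ['E', 'Q', 'M'].
Result: ['E', 'Q', 'M']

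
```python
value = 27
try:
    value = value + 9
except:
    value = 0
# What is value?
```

Step-by-step execution trace:
1. value starts at 27.
2. try: `value = value + 9` → value = 36. No exception raised.
3. `except` is skipped.
Result: 36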